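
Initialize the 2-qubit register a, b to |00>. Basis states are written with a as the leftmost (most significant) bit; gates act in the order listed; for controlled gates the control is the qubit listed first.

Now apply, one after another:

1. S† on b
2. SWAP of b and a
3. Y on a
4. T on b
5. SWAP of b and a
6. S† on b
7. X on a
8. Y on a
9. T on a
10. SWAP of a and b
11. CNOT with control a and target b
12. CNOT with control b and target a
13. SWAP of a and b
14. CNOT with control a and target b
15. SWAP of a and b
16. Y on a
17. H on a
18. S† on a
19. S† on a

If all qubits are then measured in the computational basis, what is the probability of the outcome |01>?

Outcome |01> occurs with probability 1/2.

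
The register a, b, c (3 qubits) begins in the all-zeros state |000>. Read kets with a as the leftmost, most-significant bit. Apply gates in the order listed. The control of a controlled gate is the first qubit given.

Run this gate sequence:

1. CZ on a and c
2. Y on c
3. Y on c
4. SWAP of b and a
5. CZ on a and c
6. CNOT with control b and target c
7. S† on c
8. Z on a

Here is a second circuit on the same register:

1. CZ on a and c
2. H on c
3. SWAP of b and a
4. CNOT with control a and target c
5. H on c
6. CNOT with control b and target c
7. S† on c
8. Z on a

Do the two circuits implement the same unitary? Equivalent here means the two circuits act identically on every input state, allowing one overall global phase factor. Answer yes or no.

Yes — the two circuits implement the same unitary up to a global phase.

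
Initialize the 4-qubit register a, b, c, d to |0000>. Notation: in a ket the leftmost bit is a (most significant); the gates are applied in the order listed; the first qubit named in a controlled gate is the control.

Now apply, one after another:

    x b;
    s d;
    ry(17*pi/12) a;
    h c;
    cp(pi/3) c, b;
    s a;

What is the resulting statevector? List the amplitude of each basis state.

The resulting statevector has amplitude -sqrt(6*sqrt(2) + 12)/8 + sqrt(4 - 2*sqrt(2))/8 on |0100>, (-sqrt(6*sqrt(2) + 12)/8 + sqrt(4 - 2*sqrt(2))/8)*exp(I*pi/3) on |0110>, I*sqrt(12 - 6*sqrt(2))/8 + I*sqrt(2*sqrt(2) + 4)/8 on |1100>, (sqrt(12 - 6*sqrt(2))/8 + sqrt(2*sqrt(2) + 4)/8)*exp(5*I*pi/6) on |1110>, and 0 on every other basis state.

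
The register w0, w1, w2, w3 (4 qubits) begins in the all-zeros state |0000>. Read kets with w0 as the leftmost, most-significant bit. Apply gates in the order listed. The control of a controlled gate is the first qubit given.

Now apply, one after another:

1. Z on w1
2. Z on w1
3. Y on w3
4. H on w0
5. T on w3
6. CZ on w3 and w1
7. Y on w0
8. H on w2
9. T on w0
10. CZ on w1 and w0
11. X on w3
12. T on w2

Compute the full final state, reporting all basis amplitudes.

The final amplitudes are exp(I*pi/4)/2 on |0000>, I/2 on |0010>, -I/2 on |1000>, -exp(3*I*pi/4)/2 on |1010>, and 0 on every other basis state.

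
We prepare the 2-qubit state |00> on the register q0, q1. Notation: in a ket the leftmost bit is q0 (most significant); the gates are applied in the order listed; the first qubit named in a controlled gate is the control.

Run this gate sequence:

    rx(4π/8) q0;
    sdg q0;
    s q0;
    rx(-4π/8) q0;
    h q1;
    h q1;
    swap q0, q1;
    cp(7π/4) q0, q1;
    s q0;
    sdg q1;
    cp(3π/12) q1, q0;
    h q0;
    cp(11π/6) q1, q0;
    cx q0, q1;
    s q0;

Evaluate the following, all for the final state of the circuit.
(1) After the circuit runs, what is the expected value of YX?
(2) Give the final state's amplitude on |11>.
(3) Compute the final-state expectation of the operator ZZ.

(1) The expectation value of YX is 1. Key observation: gates 1-4 undo each other exactly, leaving only the rest of the circuit to track.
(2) |11> carries amplitude sqrt(2)*I/2 in the final state.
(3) The observable ZZ averages to 1.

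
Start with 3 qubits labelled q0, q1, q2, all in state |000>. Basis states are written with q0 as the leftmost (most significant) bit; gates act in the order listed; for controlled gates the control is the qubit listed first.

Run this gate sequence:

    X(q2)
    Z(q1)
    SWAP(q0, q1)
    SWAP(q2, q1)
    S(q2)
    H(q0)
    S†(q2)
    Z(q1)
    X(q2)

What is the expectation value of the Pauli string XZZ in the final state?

In the final state, XZZ has expectation 1.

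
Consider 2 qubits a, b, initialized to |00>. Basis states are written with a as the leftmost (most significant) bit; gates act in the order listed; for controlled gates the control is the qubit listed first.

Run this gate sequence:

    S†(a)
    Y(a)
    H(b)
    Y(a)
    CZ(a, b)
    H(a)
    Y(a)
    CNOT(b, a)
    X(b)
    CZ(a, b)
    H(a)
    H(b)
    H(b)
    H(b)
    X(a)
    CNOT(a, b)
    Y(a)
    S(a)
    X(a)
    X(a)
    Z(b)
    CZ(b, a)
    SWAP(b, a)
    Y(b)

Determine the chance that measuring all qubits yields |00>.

A full measurement returns |00> with probability 1/4.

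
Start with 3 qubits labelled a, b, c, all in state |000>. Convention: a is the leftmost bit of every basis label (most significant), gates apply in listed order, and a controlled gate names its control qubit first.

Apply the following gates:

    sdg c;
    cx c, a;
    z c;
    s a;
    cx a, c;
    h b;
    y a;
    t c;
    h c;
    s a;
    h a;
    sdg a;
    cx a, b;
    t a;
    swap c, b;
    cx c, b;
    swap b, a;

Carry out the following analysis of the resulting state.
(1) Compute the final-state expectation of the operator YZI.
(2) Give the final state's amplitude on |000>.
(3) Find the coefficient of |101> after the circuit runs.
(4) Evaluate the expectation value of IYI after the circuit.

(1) The expectation value of YZI is 0.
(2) The final state's coefficient on |000> equals -sqrt(2)/4.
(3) |101> carries amplitude -sqrt(2)/4 in the final state.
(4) In the final state, IYI has expectation sqrt(2)/2.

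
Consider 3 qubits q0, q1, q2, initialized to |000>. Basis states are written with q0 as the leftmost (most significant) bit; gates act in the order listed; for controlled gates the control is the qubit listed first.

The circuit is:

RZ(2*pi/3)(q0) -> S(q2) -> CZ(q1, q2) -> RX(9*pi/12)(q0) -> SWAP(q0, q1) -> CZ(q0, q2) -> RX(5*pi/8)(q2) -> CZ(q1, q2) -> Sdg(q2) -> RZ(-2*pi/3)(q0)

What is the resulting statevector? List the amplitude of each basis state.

The resulting statevector has amplitude sqrt(2 - sqrt(2))*cos(5*pi/16)/2 on |000>, -sqrt(2 - sqrt(2))*sin(5*pi/16)/2 on |001>, -I*sqrt(sqrt(2) + 2)*cos(5*pi/16)/2 on |010>, -I*sqrt(sqrt(2) + 2)*sin(5*pi/16)/2 on |011>, 0 on |100>, 0 on |101>, 0 on |110>, 0 on |111>.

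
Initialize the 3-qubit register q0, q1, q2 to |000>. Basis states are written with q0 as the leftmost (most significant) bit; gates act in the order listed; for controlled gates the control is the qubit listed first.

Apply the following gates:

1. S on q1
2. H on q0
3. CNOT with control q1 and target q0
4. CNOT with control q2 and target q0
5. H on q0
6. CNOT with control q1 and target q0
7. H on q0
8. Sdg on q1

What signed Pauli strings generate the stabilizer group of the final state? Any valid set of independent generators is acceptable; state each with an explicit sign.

The final state is stabilized by the group generated by +XII, +IZI, +IIZ; other independent generating sets are equally valid.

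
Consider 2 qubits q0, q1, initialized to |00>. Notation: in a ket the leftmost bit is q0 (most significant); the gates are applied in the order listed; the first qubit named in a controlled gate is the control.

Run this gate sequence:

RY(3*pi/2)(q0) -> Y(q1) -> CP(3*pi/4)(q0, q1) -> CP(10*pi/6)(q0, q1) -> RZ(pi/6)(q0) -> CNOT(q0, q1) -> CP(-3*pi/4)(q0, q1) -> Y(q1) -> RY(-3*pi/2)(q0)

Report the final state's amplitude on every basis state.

The resulting statevector has amplitude -exp(11*I*pi/12)/2 on |00>, -I/2 on |01>, -exp(11*I*pi/12)/2 on |10>, I/2 on |11>.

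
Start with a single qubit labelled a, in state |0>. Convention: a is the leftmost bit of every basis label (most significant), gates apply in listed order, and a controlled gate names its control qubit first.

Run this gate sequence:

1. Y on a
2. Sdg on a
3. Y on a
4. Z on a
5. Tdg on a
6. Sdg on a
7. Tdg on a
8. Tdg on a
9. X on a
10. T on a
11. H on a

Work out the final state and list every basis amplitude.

The final amplitudes are -sqrt(2)*exp(3*I*pi/4)/2 on |0>, sqrt(2)*exp(3*I*pi/4)/2 on |1>.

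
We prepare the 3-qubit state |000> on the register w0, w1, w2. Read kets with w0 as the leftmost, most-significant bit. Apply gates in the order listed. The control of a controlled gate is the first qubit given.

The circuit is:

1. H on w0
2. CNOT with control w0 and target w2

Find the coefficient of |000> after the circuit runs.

The amplitude on |000> is sqrt(2)/2.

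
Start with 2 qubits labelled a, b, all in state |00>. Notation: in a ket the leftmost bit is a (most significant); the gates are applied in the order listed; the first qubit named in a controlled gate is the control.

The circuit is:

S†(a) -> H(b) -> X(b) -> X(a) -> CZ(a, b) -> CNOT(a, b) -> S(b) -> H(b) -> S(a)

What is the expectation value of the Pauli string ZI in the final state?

In the final state, ZI has expectation -1.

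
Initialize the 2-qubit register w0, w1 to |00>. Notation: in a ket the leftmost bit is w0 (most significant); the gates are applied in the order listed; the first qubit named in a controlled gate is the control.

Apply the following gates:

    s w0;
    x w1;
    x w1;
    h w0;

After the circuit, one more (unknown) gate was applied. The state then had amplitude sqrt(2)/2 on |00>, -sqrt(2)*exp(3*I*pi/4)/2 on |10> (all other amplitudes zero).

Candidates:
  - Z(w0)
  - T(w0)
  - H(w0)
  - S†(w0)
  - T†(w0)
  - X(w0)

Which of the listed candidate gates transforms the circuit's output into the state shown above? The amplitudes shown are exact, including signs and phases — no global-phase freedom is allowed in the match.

The unique candidate consistent with the amplitudes is T†(w0).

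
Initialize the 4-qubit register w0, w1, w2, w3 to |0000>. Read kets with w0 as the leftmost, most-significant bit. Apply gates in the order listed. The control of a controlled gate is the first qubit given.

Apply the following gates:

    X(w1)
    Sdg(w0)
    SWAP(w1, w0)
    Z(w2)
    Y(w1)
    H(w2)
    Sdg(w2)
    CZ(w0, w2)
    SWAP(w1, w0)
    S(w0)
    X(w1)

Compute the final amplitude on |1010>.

|1010> carries amplitude -sqrt(2)*I/2 in the final state.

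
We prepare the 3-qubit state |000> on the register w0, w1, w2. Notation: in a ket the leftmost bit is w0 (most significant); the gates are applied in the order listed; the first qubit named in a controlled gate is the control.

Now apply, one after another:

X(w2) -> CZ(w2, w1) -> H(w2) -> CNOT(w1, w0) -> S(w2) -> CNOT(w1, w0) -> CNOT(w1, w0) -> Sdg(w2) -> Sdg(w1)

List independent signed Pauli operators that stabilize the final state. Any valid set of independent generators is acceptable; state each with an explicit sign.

The stabilizer group can be generated by -IIX, +ZII, +IZI, among other valid generating sets. Key observation: steps 5-8 multiply out to the identity, so the circuit reduces to the remaining gates.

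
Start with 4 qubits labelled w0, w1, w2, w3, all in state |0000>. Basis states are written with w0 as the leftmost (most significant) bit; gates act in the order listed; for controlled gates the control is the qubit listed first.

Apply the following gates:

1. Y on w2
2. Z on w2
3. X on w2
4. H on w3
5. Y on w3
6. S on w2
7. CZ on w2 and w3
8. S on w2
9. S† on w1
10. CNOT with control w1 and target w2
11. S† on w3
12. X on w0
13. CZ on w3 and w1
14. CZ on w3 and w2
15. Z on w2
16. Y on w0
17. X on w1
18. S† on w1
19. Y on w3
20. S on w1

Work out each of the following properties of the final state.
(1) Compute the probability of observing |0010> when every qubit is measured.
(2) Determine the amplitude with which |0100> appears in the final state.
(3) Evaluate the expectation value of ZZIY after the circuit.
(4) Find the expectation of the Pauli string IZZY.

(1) Outcome |0010> occurs with probability 0.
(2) |0100> carries amplitude sqrt(2)*I/2 in the final state.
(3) The observable ZZIY averages to -1.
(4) The observable IZZY averages to -1.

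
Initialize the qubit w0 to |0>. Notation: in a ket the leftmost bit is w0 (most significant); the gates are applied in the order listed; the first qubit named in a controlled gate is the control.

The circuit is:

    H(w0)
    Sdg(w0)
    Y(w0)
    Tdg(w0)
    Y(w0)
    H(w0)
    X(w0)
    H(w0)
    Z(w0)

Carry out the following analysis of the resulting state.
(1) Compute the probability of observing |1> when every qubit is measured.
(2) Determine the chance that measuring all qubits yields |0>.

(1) Outcome |1> occurs with probability 1/2. Key observation: the block from step 6 through step 9 cancels to the identity and can be dropped.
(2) A full measurement returns |0> with probability 1/2.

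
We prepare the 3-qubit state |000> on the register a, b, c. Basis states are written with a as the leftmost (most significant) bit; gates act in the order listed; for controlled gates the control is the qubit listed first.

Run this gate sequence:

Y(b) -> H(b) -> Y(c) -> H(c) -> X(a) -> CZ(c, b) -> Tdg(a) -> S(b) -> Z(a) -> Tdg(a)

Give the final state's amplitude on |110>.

The amplitude on |110> is -1/2.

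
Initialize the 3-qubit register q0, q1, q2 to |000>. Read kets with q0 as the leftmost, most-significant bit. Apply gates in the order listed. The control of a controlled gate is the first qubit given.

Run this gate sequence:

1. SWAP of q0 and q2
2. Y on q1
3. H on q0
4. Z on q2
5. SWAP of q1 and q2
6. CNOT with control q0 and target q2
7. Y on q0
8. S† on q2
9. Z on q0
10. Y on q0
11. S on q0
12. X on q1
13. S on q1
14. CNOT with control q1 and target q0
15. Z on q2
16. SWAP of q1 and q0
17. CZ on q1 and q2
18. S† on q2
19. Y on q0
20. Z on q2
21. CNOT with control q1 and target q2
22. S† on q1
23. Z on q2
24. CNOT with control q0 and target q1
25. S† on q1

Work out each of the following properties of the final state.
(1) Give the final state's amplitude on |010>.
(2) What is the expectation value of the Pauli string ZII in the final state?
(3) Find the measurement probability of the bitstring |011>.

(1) |010> carries amplitude sqrt(2)*I/2 in the final state.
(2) The observable ZII averages to 1.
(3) A full measurement returns |011> with probability 0.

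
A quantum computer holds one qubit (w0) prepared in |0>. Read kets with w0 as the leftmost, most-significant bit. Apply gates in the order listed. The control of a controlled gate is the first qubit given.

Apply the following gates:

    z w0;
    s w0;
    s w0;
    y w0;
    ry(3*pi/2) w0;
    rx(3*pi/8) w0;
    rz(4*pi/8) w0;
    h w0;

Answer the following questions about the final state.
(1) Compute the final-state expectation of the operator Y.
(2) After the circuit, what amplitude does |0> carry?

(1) The observable Y averages to -1.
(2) The final state's coefficient on |0> equals (-cos(3*pi/16) - sin(3*pi/16) - I*cos(3*pi/16) + I*sin(3*pi/16))*exp(I*pi/4)/2.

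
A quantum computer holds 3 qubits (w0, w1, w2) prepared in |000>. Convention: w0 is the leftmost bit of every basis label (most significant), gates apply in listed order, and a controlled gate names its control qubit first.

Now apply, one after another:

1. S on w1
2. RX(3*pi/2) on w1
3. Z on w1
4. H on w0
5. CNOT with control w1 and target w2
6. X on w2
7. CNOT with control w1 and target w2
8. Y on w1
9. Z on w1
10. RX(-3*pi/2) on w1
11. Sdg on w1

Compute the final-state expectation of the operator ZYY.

The observable ZYY averages to 0.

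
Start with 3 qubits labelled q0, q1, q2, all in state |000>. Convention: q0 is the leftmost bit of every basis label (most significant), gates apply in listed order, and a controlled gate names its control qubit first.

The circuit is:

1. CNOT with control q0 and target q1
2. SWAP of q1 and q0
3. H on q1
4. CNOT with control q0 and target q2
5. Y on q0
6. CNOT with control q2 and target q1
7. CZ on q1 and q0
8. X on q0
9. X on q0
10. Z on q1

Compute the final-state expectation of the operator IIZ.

The expectation value of IIZ is 1.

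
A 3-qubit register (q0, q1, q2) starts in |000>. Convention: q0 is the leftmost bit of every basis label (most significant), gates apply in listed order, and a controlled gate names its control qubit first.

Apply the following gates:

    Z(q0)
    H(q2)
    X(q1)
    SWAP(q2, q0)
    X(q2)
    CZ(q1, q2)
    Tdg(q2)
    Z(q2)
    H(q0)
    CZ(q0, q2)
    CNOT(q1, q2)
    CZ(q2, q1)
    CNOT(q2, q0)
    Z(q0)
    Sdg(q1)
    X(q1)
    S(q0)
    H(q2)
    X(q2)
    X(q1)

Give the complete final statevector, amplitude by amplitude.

After the circuit, the state carries amplitude -sqrt(2)*exp(I*pi/4)/2 on |010>, -sqrt(2)*exp(I*pi/4)/2 on |011>, and 0 on every other basis state.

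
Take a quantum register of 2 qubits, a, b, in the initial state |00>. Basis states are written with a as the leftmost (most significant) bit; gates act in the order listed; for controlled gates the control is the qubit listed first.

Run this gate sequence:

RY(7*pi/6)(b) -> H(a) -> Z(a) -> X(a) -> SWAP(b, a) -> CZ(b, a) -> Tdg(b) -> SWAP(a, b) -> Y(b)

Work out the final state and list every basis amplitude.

After the circuit, the state carries amplitude I*(1 + sqrt(3))/4 on |00>, I*(-1 + sqrt(3))/4 on |01>, (1 + sqrt(3))*exp(I*pi/4)/4 on |10>, (1 - sqrt(3))*exp(I*pi/4)/4 on |11>.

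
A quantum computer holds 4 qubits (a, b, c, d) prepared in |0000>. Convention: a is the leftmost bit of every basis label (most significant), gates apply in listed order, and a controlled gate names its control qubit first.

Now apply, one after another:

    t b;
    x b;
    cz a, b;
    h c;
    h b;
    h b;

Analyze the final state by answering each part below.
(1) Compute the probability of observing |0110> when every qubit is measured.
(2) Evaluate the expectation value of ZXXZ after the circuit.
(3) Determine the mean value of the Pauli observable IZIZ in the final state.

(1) A full measurement returns |0110> with probability 1/2.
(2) The observable ZXXZ averages to 0.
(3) The observable IZIZ averages to -1.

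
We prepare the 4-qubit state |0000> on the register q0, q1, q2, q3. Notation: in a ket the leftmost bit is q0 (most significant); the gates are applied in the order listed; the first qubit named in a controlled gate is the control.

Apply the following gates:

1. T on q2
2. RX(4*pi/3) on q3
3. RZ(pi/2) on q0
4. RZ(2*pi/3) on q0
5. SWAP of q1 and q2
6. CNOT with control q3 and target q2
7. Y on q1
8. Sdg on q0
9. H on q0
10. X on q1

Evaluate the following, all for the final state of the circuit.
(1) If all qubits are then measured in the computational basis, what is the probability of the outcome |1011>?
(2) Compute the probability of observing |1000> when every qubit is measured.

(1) The probability of measuring |1011> is 3/8.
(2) The probability of measuring |1000> is 1/8.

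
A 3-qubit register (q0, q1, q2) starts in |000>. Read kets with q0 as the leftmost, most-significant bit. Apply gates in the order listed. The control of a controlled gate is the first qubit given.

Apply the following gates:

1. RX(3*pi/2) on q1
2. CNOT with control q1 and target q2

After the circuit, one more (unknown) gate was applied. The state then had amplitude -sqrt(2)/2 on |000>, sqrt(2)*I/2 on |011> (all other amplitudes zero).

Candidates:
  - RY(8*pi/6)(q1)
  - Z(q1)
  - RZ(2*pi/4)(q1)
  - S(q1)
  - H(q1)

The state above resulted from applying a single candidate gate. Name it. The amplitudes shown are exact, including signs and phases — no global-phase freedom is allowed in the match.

The unique candidate consistent with the amplitudes is Z(q1).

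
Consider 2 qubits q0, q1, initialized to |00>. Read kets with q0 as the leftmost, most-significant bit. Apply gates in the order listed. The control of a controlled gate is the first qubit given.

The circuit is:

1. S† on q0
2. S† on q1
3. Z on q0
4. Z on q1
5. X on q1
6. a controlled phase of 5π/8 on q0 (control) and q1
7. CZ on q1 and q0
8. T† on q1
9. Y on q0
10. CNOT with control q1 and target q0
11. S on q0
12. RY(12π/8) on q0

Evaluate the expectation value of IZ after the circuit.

The expectation value of IZ is -1.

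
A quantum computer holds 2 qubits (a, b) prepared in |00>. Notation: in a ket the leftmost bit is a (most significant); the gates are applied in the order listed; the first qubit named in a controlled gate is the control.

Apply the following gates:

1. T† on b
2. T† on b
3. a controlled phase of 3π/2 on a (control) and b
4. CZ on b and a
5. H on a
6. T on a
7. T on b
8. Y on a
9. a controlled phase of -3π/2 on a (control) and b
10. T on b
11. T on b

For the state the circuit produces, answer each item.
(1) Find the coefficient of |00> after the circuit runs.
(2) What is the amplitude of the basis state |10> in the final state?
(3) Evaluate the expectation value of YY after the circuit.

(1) The final state's coefficient on |00> equals -sqrt(2)*exp(3*I*pi/4)/2.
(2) |10> carries amplitude sqrt(2)*I/2 in the final state.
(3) In the final state, YY has expectation 0.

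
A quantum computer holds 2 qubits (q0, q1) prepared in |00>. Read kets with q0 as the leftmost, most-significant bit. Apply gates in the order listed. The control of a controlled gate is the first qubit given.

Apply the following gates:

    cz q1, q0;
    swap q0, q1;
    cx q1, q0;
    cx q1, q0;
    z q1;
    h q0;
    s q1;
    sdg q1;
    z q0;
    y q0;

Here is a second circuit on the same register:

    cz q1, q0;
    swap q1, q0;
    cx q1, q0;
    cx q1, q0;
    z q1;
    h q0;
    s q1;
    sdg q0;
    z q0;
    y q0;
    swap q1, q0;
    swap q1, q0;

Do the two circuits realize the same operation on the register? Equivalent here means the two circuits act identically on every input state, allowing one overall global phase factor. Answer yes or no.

No — the two circuits implement different unitaries, even allowing a global phase.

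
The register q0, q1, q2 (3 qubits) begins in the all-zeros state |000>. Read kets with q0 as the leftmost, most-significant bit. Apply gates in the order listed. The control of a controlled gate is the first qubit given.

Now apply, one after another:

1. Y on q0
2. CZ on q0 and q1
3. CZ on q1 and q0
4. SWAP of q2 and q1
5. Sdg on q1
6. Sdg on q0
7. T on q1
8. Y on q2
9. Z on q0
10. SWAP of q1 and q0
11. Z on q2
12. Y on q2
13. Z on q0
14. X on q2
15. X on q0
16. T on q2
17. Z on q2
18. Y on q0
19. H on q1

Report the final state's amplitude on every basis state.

After the circuit, the state carries amplitude sqrt(2)*exp(3*I*pi/4)/2 on |001>, -sqrt(2)*exp(3*I*pi/4)/2 on |011>, and 0 on every other basis state.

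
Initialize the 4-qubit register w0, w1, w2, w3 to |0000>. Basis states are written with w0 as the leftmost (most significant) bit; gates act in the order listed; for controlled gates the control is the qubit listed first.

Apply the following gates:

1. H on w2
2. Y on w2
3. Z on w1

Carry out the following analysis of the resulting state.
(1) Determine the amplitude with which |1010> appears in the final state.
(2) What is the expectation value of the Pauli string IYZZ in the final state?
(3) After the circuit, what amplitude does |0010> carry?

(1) |1010> carries amplitude 0 in the final state.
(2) In the final state, IYZZ has expectation 0.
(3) The final state's coefficient on |0010> equals sqrt(2)*I/2.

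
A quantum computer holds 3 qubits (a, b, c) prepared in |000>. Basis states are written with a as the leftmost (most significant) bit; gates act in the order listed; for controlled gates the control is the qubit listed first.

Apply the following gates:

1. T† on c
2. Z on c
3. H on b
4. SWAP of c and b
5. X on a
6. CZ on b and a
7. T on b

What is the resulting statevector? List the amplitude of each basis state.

The resulting statevector has amplitude sqrt(2)/2 on |100>, sqrt(2)/2 on |101>, and 0 on every other basis state.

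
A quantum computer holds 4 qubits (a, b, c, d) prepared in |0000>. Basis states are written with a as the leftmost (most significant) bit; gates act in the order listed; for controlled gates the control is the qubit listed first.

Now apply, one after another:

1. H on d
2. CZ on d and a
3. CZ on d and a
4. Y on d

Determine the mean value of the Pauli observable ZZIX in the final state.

The expectation value of ZZIX is -1. Key observation: the block from step 2 through step 3 cancels to the identity and can be dropped.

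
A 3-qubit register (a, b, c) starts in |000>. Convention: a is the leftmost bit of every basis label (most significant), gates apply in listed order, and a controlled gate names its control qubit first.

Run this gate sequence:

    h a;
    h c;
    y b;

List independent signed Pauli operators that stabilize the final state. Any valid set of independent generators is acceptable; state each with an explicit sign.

One valid set of independent stabilizer generators is +XII, +IIX, -IZI (any independent generating set of the same group is equally correct).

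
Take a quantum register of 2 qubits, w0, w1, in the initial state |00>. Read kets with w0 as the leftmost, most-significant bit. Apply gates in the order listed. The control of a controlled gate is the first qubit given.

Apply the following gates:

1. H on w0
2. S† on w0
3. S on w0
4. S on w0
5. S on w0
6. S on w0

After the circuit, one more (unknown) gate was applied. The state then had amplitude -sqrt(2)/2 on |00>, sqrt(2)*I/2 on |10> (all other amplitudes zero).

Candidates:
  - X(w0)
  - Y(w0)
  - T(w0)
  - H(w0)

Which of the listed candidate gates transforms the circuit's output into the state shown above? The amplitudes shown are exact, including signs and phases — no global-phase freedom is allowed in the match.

The applied gate was Y(w0).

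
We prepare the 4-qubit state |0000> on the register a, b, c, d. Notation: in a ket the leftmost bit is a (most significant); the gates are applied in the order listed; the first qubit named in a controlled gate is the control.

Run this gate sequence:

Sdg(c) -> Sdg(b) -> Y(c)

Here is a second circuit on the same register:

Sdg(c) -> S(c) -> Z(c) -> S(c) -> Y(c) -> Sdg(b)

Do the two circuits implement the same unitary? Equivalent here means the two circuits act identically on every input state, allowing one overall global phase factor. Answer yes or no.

Yes — the two circuits implement the same unitary up to a global phase.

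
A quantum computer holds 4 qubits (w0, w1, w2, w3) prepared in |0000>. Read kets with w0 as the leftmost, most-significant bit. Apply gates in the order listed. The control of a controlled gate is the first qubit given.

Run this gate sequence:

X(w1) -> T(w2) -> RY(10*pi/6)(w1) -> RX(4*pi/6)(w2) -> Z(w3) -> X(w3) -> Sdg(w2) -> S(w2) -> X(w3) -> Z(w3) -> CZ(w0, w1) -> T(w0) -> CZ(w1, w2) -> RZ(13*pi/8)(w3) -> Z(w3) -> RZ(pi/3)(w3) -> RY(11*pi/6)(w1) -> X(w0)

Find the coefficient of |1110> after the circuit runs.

|1110> carries amplitude (-3*sqrt(2) - sqrt(6))*exp(25*I*pi/48)/8 in the final state. Key observation: gates 5-10 undo each other exactly, leaving only the rest of the circuit to track.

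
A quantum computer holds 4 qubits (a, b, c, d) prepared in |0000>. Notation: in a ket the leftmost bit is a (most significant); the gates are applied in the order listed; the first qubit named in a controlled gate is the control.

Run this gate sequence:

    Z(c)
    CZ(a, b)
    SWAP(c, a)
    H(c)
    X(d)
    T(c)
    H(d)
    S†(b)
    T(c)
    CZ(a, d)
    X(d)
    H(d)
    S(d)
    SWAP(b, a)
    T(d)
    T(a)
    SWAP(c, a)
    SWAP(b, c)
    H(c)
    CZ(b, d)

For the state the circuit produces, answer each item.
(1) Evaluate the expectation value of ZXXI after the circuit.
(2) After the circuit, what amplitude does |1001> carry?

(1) The observable ZXXI averages to 0.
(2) |1001> carries amplitude exp(I*pi/4)/2 in the final state.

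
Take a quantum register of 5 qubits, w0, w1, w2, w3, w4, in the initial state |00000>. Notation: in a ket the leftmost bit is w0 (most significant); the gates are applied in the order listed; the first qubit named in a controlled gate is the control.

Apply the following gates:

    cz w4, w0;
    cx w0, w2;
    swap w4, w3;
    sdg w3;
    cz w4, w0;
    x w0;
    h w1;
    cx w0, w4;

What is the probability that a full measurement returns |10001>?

The probability of measuring |10001> is 1/2.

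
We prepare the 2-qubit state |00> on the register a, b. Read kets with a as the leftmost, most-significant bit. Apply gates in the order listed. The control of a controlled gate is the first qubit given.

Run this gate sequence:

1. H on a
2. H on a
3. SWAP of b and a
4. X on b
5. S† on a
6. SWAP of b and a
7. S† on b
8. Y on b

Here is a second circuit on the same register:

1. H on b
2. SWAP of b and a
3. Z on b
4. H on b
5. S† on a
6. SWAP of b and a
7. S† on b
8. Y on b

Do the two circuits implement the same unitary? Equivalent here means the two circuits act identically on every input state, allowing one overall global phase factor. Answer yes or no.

No — the two circuits implement different unitaries, even allowing a global phase.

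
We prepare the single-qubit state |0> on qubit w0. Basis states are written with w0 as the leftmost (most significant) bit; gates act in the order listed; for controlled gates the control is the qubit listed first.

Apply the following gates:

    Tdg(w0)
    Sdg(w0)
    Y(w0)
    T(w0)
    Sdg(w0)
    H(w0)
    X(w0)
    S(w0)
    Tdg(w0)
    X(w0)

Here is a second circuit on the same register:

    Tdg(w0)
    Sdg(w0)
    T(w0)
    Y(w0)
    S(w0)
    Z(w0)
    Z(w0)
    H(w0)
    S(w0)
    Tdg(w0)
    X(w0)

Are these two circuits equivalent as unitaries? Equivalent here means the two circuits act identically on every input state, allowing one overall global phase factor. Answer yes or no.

No: there is an input state on which the two circuits produce genuinely different outputs (not merely differing by a phase).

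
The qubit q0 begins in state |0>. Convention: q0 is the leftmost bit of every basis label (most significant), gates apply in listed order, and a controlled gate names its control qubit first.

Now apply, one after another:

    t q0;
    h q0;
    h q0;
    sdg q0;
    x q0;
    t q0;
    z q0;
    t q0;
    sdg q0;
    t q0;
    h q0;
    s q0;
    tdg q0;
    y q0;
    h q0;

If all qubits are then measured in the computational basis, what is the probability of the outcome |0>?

The probability of measuring |0> is sqrt(2)/4 + 1/2.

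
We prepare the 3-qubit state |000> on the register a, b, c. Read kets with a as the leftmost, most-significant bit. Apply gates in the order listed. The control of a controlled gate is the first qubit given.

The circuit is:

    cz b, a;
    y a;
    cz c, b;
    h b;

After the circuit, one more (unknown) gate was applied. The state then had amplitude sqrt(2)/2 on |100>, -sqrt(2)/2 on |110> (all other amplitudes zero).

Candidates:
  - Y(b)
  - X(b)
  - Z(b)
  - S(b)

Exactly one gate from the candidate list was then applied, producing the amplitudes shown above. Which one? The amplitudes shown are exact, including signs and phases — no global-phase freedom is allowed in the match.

The unique candidate consistent with the amplitudes is Y(b).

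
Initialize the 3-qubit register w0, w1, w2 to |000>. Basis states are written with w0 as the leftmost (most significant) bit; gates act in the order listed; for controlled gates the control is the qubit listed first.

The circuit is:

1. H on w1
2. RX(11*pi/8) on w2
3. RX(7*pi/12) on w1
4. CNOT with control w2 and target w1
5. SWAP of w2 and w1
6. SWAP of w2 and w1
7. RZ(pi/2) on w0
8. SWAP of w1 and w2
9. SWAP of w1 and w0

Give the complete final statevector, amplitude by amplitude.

The resulting statevector has amplitude sqrt(2)*sqrt(1/2 - sqrt(2)/4)*exp(-I*pi/4)*cos(5*pi/16)/4 + sqrt(6)*I*sqrt(1/2 - sqrt(2)/4)*exp(-I*pi/4)*cos(5*pi/16)/4 + sqrt(2)*I*sqrt(sqrt(2)/4 + 1/2)*exp(-I*pi/4)*cos(5*pi/16)/4 - sqrt(6)*sqrt(sqrt(2)/4 + 1/2)*exp(-I*pi/4)*cos(5*pi/16)/4 on |000>, sqrt(2)*sqrt(1/2 - sqrt(2)/4)*exp(-I*pi/4)*cos(5*pi/16)/4 + sqrt(6)*I*sqrt(1/2 - sqrt(2)/4)*exp(-I*pi/4)*cos(5*pi/16)/4 + sqrt(2)*I*sqrt(sqrt(2)/4 + 1/2)*exp(-I*pi/4)*cos(5*pi/16)/4 - sqrt(6)*sqrt(sqrt(2)/4 + 1/2)*exp(-I*pi/4)*cos(5*pi/16)/4 on |001>, 0 on |010>, 0 on |011>, -sqrt(6)*I*sqrt(sqrt(2)/4 + 1/2)*exp(-I*pi/4)*sin(5*pi/16)/4 + sqrt(2)*I*sqrt(1/2 - sqrt(2)/4)*exp(-I*pi/4)*sin(5*pi/16)/4 - sqrt(6)*sqrt(1/2 - sqrt(2)/4)*exp(-I*pi/4)*sin(5*pi/16)/4 - sqrt(2)*sqrt(sqrt(2)/4 + 1/2)*exp(-I*pi/4)*sin(5*pi/16)/4 on |100>, -sqrt(6)*I*sqrt(sqrt(2)/4 + 1/2)*exp(-I*pi/4)*sin(5*pi/16)/4 + sqrt(2)*I*sqrt(1/2 - sqrt(2)/4)*exp(-I*pi/4)*sin(5*pi/16)/4 - sqrt(6)*sqrt(1/2 - sqrt(2)/4)*exp(-I*pi/4)*sin(5*pi/16)/4 - sqrt(2)*sqrt(sqrt(2)/4 + 1/2)*exp(-I*pi/4)*sin(5*pi/16)/4 on |101>, 0 on |110>, 0 on |111>.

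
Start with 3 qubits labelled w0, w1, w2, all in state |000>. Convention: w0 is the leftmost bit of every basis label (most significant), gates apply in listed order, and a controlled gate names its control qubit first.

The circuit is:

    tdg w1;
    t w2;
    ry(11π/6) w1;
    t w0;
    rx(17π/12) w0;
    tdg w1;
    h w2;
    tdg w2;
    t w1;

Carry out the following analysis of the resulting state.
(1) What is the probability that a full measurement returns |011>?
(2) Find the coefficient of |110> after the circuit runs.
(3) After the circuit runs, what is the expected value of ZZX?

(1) A full measurement returns |011> with probability -3*sqrt(6)/64 - sqrt(3)/16 + 5*sqrt(2)/64 + 1/8.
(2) The final state's coefficient on |110> equals I*(-sqrt(3*sqrt(2) + 6)/16 - 3*sqrt(2 - sqrt(2))/16 + sqrt(6 - 3*sqrt(2))/16 + sqrt(sqrt(2) + 2)/16).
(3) The expectation value of ZZX is -3/8 + sqrt(3)/8.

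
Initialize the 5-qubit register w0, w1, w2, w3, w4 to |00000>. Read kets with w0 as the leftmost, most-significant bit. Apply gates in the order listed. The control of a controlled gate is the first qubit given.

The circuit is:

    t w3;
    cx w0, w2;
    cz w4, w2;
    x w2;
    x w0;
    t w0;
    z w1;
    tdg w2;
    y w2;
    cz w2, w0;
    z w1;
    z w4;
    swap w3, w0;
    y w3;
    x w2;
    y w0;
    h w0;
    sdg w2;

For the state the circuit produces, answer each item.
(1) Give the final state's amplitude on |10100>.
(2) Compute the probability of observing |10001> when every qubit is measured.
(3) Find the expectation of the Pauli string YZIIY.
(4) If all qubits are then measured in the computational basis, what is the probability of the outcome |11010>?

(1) The final state's coefficient on |10100> equals sqrt(2)/2.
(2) Outcome |10001> occurs with probability 0.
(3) The expectation value of YZIIY is 0.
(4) Outcome |11010> occurs with probability 0.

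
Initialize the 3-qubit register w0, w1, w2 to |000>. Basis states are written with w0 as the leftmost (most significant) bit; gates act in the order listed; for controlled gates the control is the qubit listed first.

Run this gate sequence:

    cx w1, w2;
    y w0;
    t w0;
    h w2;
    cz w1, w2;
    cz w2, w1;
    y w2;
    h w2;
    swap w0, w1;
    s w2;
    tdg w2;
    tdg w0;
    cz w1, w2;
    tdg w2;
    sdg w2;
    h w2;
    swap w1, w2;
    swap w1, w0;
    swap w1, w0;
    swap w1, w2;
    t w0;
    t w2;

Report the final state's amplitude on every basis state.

The final amplitudes are sqrt(2)*exp(3*I*pi/4)/2 on |010>, sqrt(2)/2 on |011>, and 0 on every other basis state. Key observation: gates 17-20 undo each other exactly, leaving only the rest of the circuit to track.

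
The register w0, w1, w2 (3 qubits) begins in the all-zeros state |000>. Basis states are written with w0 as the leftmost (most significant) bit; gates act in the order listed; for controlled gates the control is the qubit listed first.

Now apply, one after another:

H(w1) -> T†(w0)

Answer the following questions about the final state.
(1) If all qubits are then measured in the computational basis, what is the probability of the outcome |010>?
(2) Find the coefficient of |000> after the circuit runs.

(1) Outcome |010> occurs with probability 1/2.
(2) The amplitude on |000> is sqrt(2)/2.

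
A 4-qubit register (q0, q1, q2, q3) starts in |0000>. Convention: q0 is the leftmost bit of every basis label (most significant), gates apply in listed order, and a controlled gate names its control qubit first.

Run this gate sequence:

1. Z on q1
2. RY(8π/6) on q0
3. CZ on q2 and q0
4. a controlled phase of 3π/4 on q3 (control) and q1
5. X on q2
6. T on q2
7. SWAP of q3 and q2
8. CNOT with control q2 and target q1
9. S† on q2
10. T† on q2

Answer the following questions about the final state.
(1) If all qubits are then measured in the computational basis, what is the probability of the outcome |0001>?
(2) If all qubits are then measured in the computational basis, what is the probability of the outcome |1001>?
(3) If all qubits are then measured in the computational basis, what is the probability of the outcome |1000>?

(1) The probability of measuring |0001> is 1/4.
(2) The probability of measuring |1001> is 3/4.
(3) Outcome |1000> occurs with probability 0.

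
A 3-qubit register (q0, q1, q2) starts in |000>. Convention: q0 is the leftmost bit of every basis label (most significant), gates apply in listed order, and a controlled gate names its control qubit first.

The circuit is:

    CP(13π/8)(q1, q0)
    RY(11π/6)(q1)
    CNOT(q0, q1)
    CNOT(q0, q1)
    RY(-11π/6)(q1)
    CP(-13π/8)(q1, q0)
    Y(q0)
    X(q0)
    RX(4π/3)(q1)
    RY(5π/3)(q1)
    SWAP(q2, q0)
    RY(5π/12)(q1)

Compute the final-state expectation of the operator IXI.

In the final state, IXI has expectation -sqrt(6)/8 + sqrt(2)/8. Key observation: the block from step 1 through step 6 cancels to the identity and can be dropped.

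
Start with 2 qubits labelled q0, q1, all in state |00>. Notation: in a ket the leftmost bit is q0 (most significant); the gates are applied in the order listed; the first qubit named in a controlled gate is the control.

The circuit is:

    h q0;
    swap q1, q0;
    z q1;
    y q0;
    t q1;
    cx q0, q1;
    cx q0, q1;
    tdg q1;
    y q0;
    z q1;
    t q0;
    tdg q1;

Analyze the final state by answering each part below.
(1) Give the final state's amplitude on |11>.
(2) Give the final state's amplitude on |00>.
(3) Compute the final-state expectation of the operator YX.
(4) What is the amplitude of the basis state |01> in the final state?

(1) The amplitude on |11> is 0. Key observation: gates 3-10 undo each other exactly, leaving only the rest of the circuit to track.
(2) |00> carries amplitude sqrt(2)/2 in the final state.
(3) In the final state, YX has expectation 0.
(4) |01> carries amplitude -sqrt(2)*exp(3*I*pi/4)/2 in the final state.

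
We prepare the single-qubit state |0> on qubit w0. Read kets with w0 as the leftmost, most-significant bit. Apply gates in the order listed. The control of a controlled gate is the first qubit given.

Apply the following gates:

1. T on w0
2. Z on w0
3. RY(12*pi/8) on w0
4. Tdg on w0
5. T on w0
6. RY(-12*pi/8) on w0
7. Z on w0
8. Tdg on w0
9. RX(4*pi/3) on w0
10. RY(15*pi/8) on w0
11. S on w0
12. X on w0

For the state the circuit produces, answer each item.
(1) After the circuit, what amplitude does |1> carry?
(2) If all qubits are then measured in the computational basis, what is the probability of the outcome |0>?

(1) |1> carries amplitude cos(pi/16)/2 + sqrt(3)*I*sin(pi/16)/2 in the final state. Key observation: gates 1-8 undo each other exactly, leaving only the rest of the circuit to track.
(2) A full measurement returns |0> with probability sqrt(sqrt(2) + 2)/8 + 1/2.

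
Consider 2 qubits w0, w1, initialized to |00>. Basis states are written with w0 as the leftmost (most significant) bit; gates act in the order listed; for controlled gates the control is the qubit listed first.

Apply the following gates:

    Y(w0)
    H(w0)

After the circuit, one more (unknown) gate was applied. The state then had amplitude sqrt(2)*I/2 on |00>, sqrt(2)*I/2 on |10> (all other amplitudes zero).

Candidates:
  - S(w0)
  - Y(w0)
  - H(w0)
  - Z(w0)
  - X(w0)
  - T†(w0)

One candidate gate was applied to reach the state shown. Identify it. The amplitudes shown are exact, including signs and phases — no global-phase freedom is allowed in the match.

It was Z(w0) that produced the state shown.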